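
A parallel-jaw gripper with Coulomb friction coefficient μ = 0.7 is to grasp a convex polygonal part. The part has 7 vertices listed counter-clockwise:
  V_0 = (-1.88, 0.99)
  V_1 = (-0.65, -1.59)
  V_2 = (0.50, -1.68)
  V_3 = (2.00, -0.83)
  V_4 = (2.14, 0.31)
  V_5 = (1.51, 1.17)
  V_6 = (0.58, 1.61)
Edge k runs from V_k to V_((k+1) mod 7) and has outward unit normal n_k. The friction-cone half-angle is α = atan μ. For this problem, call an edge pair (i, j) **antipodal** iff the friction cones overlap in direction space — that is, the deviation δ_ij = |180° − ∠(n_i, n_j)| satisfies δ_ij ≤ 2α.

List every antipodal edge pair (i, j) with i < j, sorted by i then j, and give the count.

count = 9; pairs: (0,3), (0,4), (0,5), (1,4), (1,5), (1,6), (2,5), (2,6), (3,6)

α = atan 0.7 = 34.99°;  2α = 69.98°
n_0 = (-0.9027, -0.4303)
n_1 = (-0.0780, -0.9970)
n_2 = (+0.4930, -0.8700)
n_3 = (+0.9925, -0.1219)
n_4 = (+0.8067, +0.5910)
n_5 = (+0.4277, +0.9039)
n_6 = (-0.2444, +0.9697)
  (0,1): δ = 119.96°  ·
  (0,2): δ = 85.95°  ·
  (0,3): δ = 32.49°  ✓
  (0,4): δ = 10.74°  ✓
  (0,5): δ = 39.19°  ✓
  (0,6): δ = 78.66°  ·
  (1,2): δ = 145.99°  ·
  (1,3): δ = 92.53°  ·
  (1,4): δ = 49.30°  ✓
  (1,5): δ = 20.84°  ✓
  (1,6): δ = 18.62°  ✓
  (2,3): δ = 126.54°  ·
  (2,4): δ = 83.31°  ·
  (2,5): δ = 54.86°  ✓
  (2,6): δ = 15.39°  ✓
  (3,4): δ = 136.77°  ·
  (3,5): δ = 108.32°  ·
  (3,6): δ = 68.85°  ✓
  (4,5): δ = 151.54°  ·
  (4,6): δ = 112.08°  ·
  (5,6): δ = 140.53°  ·
antipodal pairs: 9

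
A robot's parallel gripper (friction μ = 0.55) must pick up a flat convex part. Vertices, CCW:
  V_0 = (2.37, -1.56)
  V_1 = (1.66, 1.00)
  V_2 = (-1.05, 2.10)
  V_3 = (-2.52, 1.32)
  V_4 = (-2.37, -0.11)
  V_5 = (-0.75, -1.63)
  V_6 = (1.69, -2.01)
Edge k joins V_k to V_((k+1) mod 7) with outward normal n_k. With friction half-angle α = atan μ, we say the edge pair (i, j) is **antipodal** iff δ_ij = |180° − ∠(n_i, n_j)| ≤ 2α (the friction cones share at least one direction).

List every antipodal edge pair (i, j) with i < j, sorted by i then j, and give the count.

α = atan 0.55 = 28.81°;  2α = 57.62°
n_0 = (+0.9636, +0.2673)
n_1 = (+0.3761, +0.9266)
n_2 = (-0.4687, +0.8833)
n_3 = (-0.9945, -0.1043)
n_4 = (-0.6842, -0.7293)
n_5 = (-0.1539, -0.9881)
n_6 = (+0.5519, -0.8339)
  (0,1): δ = 127.59°  ·
  (0,2): δ = 77.55°  ·
  (0,3): δ = 9.51°  ✓
  (0,4): δ = 31.32°  ✓
  (0,5): δ = 65.65°  ·
  (0,6): δ = 107.99°  ·
  (1,2): δ = 129.96°  ·
  (1,3): δ = 61.92°  ·
  (1,4): δ = 21.08°  ✓
  (1,5): δ = 13.24°  ✓
  (1,6): δ = 55.59°  ✓
  (2,3): δ = 111.96°  ·
  (2,4): δ = 71.13°  ·
  (2,5): δ = 36.80°  ✓
  (2,6): δ = 5.54°  ✓
  (3,4): δ = 139.16°  ·
  (3,5): δ = 104.84°  ·
  (3,6): δ = 62.49°  ·
  (4,5): δ = 145.68°  ·
  (4,6): δ = 103.33°  ·
  (5,6): δ = 137.65°  ·
antipodal pairs: 7

count = 7; pairs: (0,3), (0,4), (1,4), (1,5), (1,6), (2,5), (2,6)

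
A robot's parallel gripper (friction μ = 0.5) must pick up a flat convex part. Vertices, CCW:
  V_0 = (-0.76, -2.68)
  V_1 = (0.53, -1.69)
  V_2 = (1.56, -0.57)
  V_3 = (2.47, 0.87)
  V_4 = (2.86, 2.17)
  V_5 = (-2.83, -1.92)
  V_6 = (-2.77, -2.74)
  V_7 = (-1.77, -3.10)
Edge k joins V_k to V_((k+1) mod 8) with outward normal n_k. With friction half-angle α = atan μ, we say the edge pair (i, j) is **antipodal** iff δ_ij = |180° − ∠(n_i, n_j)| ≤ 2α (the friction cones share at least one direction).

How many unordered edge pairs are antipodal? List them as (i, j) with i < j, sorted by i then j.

α = atan 0.5 = 26.57°;  2α = 53.13°
n_0 = (+0.6088, -0.7933)
n_1 = (+0.7361, -0.6769)
n_2 = (+0.8453, -0.5342)
n_3 = (+0.9578, -0.2873)
n_4 = (-0.5837, +0.8120)
n_5 = (-0.9973, -0.0730)
n_6 = (-0.3387, -0.9409)
n_7 = (+0.3840, -0.9233)
  (0,1): δ = 170.11°  ·
  (0,2): δ = 159.79°  ·
  (0,3): δ = 144.20°  ·
  (0,4): δ = 1.80°  ✓
  (0,5): δ = 56.68°  ·
  (0,6): δ = 122.70°  ·
  (0,7): δ = 165.08°  ·
  (1,2): δ = 169.69°  ·
  (1,3): δ = 154.10°  ·
  (1,4): δ = 11.69°  ✓
  (1,5): δ = 46.79°  ✓
  (1,6): δ = 112.80°  ·
  (1,7): δ = 155.18°  ·
  (2,3): δ = 164.41°  ·
  (2,4): δ = 22.00°  ✓
  (2,5): δ = 36.48°  ✓
  (2,6): δ = 102.49°  ·
  (2,7): δ = 144.87°  ·
  (3,4): δ = 37.59°  ✓
  (3,5): δ = 20.88°  ✓
  (3,6): δ = 86.90°  ·
  (3,7): δ = 129.28°  ·
  (4,5): δ = 121.52°  ·
  (4,6): δ = 55.51°  ·
  (4,7): δ = 13.13°  ✓
  (5,6): δ = 113.98°  ·
  (5,7): δ = 71.61°  ·
  (6,7): δ = 137.62°  ·
antipodal pairs: 8

count = 8; pairs: (0,4), (1,4), (1,5), (2,4), (2,5), (3,4), (3,5), (4,7)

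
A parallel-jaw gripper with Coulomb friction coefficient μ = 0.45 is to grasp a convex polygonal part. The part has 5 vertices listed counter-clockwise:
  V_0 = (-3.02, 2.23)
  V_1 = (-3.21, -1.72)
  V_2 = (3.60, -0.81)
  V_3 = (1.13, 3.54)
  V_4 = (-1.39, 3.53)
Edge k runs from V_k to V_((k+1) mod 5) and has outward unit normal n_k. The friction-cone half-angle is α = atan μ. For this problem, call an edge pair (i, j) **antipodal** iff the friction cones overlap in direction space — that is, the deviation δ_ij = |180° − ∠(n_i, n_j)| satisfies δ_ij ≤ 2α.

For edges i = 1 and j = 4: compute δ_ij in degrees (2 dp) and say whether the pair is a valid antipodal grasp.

α = atan 0.45 = 24.23°;  2α = 48.46°
edge 1: e_1 = (+6.81, +0.91);  n_1 = (+0.1324, -0.9912)
edge 4: e_4 = (-1.63, -1.30);  n_4 = (-0.6235, +0.7818)
∠(n_1, n_4) = 149.04°
δ = |180° − 149.04°| = 30.96°
30.96° ≤ 2α = 48.46°  →  valid

δ = 30.96°, valid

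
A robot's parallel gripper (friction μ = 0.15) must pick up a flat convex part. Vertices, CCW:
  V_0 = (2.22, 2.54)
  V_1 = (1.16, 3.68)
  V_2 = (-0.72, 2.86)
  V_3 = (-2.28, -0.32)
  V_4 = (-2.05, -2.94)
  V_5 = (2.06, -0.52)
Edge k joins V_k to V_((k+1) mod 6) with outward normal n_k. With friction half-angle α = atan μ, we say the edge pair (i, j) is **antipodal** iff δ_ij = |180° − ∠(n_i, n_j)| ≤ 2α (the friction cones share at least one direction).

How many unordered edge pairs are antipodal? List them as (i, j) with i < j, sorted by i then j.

α = atan 0.15 = 8.53°;  2α = 17.06°
n_0 = (+0.7323, +0.6809)
n_1 = (-0.3998, +0.9166)
n_2 = (-0.8978, +0.4404)
n_3 = (-0.9962, -0.0874)
n_4 = (+0.5074, -0.8617)
n_5 = (+0.9986, -0.0522)
  (0,1): δ = 109.35°  ·
  (0,2): δ = 69.05°  ·
  (0,3): δ = 37.90°  ·
  (0,4): δ = 77.57°  ·
  (0,5): δ = 134.09°  ·
  (1,2): δ = 139.70°  ·
  (1,3): δ = 108.55°  ·
  (1,4): δ = 6.92°  ✓
  (1,5): δ = 63.44°  ·
  (2,3): δ = 148.85°  ·
  (2,4): δ = 33.38°  ·
  (2,5): δ = 23.14°  ·
  (3,4): δ = 64.53°  ·
  (3,5): δ = 8.01°  ✓
  (4,5): δ = 123.48°  ·
antipodal pairs: 2

count = 2; pairs: (1,4), (3,5)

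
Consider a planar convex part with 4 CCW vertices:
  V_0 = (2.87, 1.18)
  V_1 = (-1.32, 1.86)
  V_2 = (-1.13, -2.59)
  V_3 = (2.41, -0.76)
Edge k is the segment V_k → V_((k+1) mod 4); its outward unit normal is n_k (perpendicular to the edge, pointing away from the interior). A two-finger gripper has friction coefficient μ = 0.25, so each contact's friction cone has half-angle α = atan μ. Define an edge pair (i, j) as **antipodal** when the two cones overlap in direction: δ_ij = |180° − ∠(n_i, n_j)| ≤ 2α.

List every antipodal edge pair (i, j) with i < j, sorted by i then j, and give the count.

count = 1; pairs: (1,3)

α = atan 0.25 = 14.04°;  2α = 28.07°
n_0 = (+0.1602, +0.9871)
n_1 = (-0.9991, -0.0427)
n_2 = (+0.4592, -0.8883)
n_3 = (+0.9730, -0.2307)
  (0,1): δ = 78.34°  ·
  (0,2): δ = 36.55°  ·
  (0,3): δ = 85.88°  ·
  (1,2): δ = 65.11°  ·
  (1,3): δ = 15.78°  ✓
  (2,3): δ = 130.68°  ·
antipodal pairs: 1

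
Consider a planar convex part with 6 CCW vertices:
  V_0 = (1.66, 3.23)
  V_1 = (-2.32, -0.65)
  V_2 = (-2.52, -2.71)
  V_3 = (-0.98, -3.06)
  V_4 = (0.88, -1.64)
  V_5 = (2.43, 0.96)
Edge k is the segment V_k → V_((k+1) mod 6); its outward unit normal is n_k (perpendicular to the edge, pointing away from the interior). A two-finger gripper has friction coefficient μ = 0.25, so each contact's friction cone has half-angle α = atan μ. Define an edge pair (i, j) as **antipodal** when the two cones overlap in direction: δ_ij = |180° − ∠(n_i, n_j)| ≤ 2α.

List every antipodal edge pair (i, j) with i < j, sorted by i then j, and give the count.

count = 4; pairs: (0,3), (0,4), (1,4), (1,5)

α = atan 0.25 = 14.04°;  2α = 28.07°
n_0 = (-0.6981, +0.7160)
n_1 = (-0.9953, +0.0966)
n_2 = (-0.2216, -0.9751)
n_3 = (+0.6068, -0.7948)
n_4 = (+0.8589, -0.5121)
n_5 = (+0.9470, +0.3212)
  (0,1): δ = 139.82°  ·
  (0,2): δ = 57.08°  ·
  (0,3): δ = 6.91°  ✓
  (0,4): δ = 14.93°  ✓
  (0,5): δ = 64.47°  ·
  (1,2): δ = 97.26°  ·
  (1,3): δ = 47.10°  ·
  (1,4): δ = 25.26°  ✓
  (1,5): δ = 24.28°  ✓
  (2,3): δ = 129.84°  ·
  (2,4): δ = 108.00°  ·
  (2,5): δ = 58.46°  ·
  (3,4): δ = 158.16°  ·
  (3,5): δ = 108.62°  ·
  (4,5): δ = 130.46°  ·
antipodal pairs: 4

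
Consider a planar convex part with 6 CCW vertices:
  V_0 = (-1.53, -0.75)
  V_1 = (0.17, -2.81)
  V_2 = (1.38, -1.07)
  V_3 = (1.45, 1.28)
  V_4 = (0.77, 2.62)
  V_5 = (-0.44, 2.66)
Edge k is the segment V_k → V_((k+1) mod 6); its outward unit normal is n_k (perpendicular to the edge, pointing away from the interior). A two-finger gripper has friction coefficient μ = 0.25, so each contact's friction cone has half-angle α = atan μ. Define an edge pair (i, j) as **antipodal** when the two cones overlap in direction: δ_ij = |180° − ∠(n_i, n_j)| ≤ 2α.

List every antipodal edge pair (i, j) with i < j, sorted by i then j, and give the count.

count = 3; pairs: (0,3), (1,5), (2,5)

α = atan 0.25 = 14.04°;  2α = 28.07°
n_0 = (-0.7713, -0.6365)
n_1 = (+0.8210, -0.5709)
n_2 = (+0.9996, -0.0298)
n_3 = (+0.8917, +0.4525)
n_4 = (+0.0330, +0.9995)
n_5 = (-0.9525, +0.3045)
  (0,1): δ = 74.35°  ·
  (0,2): δ = 41.24°  ·
  (0,3): δ = 12.62°  ✓
  (0,4): δ = 48.58°  ·
  (0,5): δ = 122.74°  ·
  (1,2): δ = 146.89°  ·
  (1,3): δ = 118.28°  ·
  (1,4): δ = 57.08°  ·
  (1,5): δ = 17.09°  ✓
  (2,3): δ = 151.39°  ·
  (2,4): δ = 90.19°  ·
  (2,5): δ = 16.02°  ✓
  (3,4): δ = 118.80°  ·
  (3,5): δ = 44.63°  ·
  (4,5): δ = 105.83°  ·
antipodal pairs: 3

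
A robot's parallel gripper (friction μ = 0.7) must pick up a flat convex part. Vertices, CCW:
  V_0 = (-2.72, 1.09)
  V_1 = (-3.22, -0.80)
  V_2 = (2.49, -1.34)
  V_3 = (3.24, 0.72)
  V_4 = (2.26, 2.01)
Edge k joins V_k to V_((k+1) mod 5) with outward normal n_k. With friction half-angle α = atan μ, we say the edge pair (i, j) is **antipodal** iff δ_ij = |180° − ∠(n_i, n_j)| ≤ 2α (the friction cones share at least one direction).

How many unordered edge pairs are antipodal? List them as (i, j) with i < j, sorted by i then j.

count = 5; pairs: (0,2), (0,3), (1,3), (1,4), (2,4)

α = atan 0.7 = 34.99°;  2α = 69.98°
n_0 = (-0.9667, +0.2558)
n_1 = (-0.0942, -0.9956)
n_2 = (+0.9397, -0.3421)
n_3 = (+0.7963, +0.6049)
n_4 = (-0.1817, +0.9834)
  (0,1): δ = 80.58°  ·
  (0,2): δ = 5.19°  ✓
  (0,3): δ = 52.04°  ✓
  (0,4): δ = 115.28°  ·
  (1,2): δ = 104.60°  ·
  (1,3): δ = 47.37°  ✓
  (1,4): δ = 15.87°  ✓
  (2,3): δ = 122.77°  ·
  (2,4): δ = 59.53°  ✓
  (3,4): δ = 116.76°  ·
antipodal pairs: 5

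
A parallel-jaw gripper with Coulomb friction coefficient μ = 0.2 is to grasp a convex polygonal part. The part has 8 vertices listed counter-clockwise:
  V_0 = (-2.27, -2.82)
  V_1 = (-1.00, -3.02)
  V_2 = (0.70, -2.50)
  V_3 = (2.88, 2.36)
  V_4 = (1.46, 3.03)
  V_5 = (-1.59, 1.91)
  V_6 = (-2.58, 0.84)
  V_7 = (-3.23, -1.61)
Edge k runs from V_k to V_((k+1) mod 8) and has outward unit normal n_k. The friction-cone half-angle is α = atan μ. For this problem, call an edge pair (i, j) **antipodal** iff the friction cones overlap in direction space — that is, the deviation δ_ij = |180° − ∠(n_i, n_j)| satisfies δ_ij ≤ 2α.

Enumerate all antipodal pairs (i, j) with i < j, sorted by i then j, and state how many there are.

α = atan 0.2 = 11.31°;  2α = 22.62°
n_0 = (-0.1556, -0.9878)
n_1 = (+0.2925, -0.9563)
n_2 = (+0.9124, -0.4093)
n_3 = (+0.4267, +0.9044)
n_4 = (-0.3447, +0.9387)
n_5 = (-0.7340, +0.6791)
n_6 = (-0.9666, +0.2564)
n_7 = (-0.7834, -0.6215)
  (0,1): δ = 154.04°  ·
  (0,2): δ = 105.21°  ·
  (0,3): δ = 16.31°  ✓
  (0,4): δ = 29.11°  ·
  (0,5): δ = 56.17°  ·
  (0,6): δ = 84.09°  ·
  (0,7): δ = 137.38°  ·
  (1,2): δ = 131.17°  ·
  (1,3): δ = 42.27°  ·
  (1,4): δ = 3.16°  ✓
  (1,5): δ = 30.22°  ·
  (1,6): δ = 58.13°  ·
  (1,7): δ = 111.42°  ·
  (2,3): δ = 91.10°  ·
  (2,4): δ = 45.68°  ·
  (2,5): δ = 18.62°  ✓
  (2,6): δ = 9.30°  ✓
  (2,7): δ = 62.59°  ·
  (3,4): δ = 134.58°  ·
  (3,5): δ = 107.52°  ·
  (3,6): δ = 79.60°  ·
  (3,7): δ = 26.31°  ·
  (4,5): δ = 152.94°  ·
  (4,6): δ = 125.02°  ·
  (4,7): δ = 71.74°  ·
  (5,6): δ = 152.08°  ·
  (5,7): δ = 98.80°  ·
  (6,7): δ = 126.71°  ·
antipodal pairs: 4

count = 4; pairs: (0,3), (1,4), (2,5), (2,6)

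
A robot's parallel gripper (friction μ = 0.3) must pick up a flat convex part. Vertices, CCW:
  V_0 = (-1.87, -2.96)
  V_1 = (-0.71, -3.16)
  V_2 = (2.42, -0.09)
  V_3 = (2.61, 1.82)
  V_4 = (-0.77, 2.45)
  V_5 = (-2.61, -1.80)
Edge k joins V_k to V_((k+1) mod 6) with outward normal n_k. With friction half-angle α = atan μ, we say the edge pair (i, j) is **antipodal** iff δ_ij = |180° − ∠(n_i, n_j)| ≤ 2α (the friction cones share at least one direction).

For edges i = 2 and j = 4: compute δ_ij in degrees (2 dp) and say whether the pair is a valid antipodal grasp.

α = atan 0.3 = 16.70°;  2α = 33.40°
edge 2: e_2 = (+0.19, +1.91);  n_2 = (+0.9951, -0.0990)
edge 4: e_4 = (-1.84, -4.25);  n_4 = (-0.9177, +0.3973)
∠(n_2, n_4) = 162.27°
δ = |180° − 162.27°| = 17.73°
17.73° ≤ 2α = 33.40°  →  valid

δ = 17.73°, valid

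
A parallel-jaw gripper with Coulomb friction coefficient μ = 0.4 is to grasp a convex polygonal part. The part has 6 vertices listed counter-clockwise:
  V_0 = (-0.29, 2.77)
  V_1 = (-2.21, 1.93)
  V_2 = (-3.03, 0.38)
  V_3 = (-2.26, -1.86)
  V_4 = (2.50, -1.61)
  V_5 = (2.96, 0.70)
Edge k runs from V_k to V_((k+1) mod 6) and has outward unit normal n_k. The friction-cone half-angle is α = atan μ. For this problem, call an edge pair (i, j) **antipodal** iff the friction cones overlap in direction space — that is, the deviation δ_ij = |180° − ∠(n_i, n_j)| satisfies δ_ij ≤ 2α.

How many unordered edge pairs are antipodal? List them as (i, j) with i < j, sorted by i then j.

α = atan 0.4 = 21.80°;  2α = 43.60°
n_0 = (-0.4008, +0.9162)
n_1 = (-0.8839, +0.4676)
n_2 = (-0.9457, -0.3251)
n_3 = (+0.0524, -0.9986)
n_4 = (+0.9807, -0.1953)
n_5 = (+0.5372, +0.8434)
  (0,1): δ = 141.51°  ·
  (0,2): δ = 94.66°  ·
  (0,3): δ = 20.62°  ✓
  (0,4): δ = 55.11°  ·
  (0,5): δ = 123.88°  ·
  (1,2): δ = 133.15°  ·
  (1,3): δ = 59.11°  ·
  (1,4): δ = 16.62°  ✓
  (1,5): δ = 85.39°  ·
  (2,3): δ = 105.96°  ·
  (2,4): δ = 30.23°  ✓
  (2,5): δ = 38.54°  ✓
  (3,4): δ = 104.27°  ·
  (3,5): δ = 35.50°  ✓
  (4,5): δ = 111.23°  ·
antipodal pairs: 5

count = 5; pairs: (0,3), (1,4), (2,4), (2,5), (3,5)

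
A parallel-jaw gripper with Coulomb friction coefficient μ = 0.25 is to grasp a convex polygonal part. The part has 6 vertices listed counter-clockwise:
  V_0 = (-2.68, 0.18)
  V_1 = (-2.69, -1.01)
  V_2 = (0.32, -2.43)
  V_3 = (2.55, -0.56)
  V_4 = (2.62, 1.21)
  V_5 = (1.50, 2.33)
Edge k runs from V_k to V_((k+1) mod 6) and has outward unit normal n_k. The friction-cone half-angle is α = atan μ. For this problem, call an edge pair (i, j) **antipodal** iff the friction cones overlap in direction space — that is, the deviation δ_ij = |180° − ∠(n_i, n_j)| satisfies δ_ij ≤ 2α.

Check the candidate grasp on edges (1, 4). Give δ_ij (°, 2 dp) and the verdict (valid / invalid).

α = atan 0.25 = 14.04°;  2α = 28.07°
edge 1: e_1 = (+3.01, -1.42);  n_1 = (-0.4267, -0.9044)
edge 4: e_4 = (-1.12, +1.12);  n_4 = (+0.7071, +0.7071)
∠(n_1, n_4) = 160.26°
δ = |180° − 160.26°| = 19.74°
19.74° ≤ 2α = 28.07°  →  valid

δ = 19.74°, valid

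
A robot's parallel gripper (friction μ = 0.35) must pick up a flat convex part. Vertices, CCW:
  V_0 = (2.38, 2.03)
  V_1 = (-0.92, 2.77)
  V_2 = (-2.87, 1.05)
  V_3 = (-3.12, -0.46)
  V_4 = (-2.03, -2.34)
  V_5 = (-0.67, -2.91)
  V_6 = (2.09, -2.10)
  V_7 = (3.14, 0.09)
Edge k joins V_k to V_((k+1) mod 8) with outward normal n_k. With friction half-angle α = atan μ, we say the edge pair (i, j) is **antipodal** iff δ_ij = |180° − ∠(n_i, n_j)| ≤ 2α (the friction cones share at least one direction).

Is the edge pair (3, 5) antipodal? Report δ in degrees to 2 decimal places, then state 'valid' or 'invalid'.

δ = 103.75°, invalid

α = atan 0.35 = 19.29°;  2α = 38.58°
edge 3: e_3 = (+1.09, -1.88);  n_3 = (-0.8651, -0.5016)
edge 5: e_5 = (+2.76, +0.81);  n_5 = (+0.2816, -0.9595)
∠(n_3, n_5) = 76.25°
δ = |180° − 76.25°| = 103.75°
103.75° > 2α = 38.58°  →  invalid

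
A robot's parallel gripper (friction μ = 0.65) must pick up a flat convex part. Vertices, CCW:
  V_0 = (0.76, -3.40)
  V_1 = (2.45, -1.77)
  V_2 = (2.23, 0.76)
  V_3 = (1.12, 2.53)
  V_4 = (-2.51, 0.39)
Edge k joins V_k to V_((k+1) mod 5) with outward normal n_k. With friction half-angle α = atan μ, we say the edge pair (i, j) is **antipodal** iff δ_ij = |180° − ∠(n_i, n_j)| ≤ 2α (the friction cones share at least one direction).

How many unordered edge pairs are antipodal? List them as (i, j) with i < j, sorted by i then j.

count = 4; pairs: (0,3), (1,3), (1,4), (2,4)

α = atan 0.65 = 33.02°;  2α = 66.05°
n_0 = (+0.6942, -0.7198)
n_1 = (+0.9962, +0.0866)
n_2 = (+0.8472, +0.5313)
n_3 = (-0.5078, +0.8614)
n_4 = (-0.7571, -0.6533)
  (0,1): δ = 128.99°  ·
  (0,2): δ = 101.87°  ·
  (0,3): δ = 13.44°  ✓
  (0,4): δ = 86.82°  ·
  (1,2): δ = 152.88°  ·
  (1,3): δ = 64.45°  ✓
  (1,4): δ = 35.82°  ✓
  (2,3): δ = 91.57°  ·
  (2,4): δ = 8.69°  ✓
  (3,4): δ = 79.73°  ·
antipodal pairs: 4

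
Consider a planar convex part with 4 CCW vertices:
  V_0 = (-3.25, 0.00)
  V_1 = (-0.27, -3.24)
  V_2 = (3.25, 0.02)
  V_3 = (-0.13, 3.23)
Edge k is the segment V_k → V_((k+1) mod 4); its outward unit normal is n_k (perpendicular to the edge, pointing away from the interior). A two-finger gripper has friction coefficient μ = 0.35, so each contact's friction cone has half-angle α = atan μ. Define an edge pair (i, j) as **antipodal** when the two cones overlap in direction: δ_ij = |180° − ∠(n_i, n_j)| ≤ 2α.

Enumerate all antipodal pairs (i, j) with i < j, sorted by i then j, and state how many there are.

count = 2; pairs: (0,2), (1,3)

α = atan 0.35 = 19.29°;  2α = 38.58°
n_0 = (-0.7360, -0.6770)
n_1 = (+0.6795, -0.7337)
n_2 = (+0.6886, +0.7251)
n_3 = (-0.7192, +0.6948)
  (0,1): δ = 89.80°  ·
  (0,2): δ = 3.87°  ✓
  (0,3): δ = 93.39°  ·
  (1,2): δ = 86.33°  ·
  (1,3): δ = 3.19°  ✓
  (2,3): δ = 90.49°  ·
antipodal pairs: 2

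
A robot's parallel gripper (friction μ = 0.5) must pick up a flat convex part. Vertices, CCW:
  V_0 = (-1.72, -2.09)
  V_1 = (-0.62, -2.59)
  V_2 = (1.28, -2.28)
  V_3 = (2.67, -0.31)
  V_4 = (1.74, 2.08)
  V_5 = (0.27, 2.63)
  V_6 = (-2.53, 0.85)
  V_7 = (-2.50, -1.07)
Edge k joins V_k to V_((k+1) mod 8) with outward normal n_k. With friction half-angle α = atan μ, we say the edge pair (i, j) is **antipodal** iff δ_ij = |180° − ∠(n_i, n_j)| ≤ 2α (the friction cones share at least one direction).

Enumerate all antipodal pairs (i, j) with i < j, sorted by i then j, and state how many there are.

α = atan 0.5 = 26.57°;  2α = 53.13°
n_0 = (-0.4138, -0.9104)
n_1 = (+0.1610, -0.9869)
n_2 = (+0.8171, -0.5765)
n_3 = (+0.9319, +0.3626)
n_4 = (+0.3504, +0.9366)
n_5 = (-0.5365, +0.8439)
n_6 = (-0.9999, -0.0156)
n_7 = (-0.7944, -0.6075)
  (0,1): δ = 146.29°  ·
  (0,2): δ = 100.76°  ·
  (0,3): δ = 44.29°  ✓
  (0,4): δ = 3.93°  ✓
  (0,5): δ = 56.89°  ·
  (0,6): δ = 115.34°  ·
  (0,7): δ = 151.85°  ·
  (1,2): δ = 134.47°  ·
  (1,3): δ = 78.00°  ·
  (1,4): δ = 29.78°  ✓
  (1,5): δ = 23.18°  ✓
  (1,6): δ = 81.63°  ·
  (1,7): δ = 118.14°  ·
  (2,3): δ = 123.53°  ·
  (2,4): δ = 75.31°  ·
  (2,5): δ = 22.35°  ✓
  (2,6): δ = 36.10°  ✓
  (2,7): δ = 72.61°  ·
  (3,4): δ = 131.78°  ·
  (3,5): δ = 78.82°  ·
  (3,6): δ = 20.37°  ✓
  (3,7): δ = 16.14°  ✓
  (4,5): δ = 127.04°  ·
  (4,6): δ = 68.59°  ·
  (4,7): δ = 32.08°  ✓
  (5,6): δ = 121.55°  ·
  (5,7): δ = 85.04°  ·
  (6,7): δ = 143.49°  ·
antipodal pairs: 9

count = 9; pairs: (0,3), (0,4), (1,4), (1,5), (2,5), (2,6), (3,6), (3,7), (4,7)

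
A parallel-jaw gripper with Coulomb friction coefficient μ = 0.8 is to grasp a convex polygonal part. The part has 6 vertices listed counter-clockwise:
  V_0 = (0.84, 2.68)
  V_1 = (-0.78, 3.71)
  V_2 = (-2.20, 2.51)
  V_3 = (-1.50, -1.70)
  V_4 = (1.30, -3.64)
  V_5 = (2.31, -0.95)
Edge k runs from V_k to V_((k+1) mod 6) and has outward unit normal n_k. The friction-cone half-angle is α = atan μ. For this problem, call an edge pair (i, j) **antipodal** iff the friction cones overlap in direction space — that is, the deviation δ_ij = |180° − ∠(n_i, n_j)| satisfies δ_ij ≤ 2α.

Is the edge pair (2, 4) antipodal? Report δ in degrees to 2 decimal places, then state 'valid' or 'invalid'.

δ = 30.02°, valid

α = atan 0.8 = 38.66°;  2α = 77.32°
edge 2: e_2 = (+0.70, -4.21);  n_2 = (-0.9865, -0.1640)
edge 4: e_4 = (+1.01, +2.69);  n_4 = (+0.9362, -0.3515)
∠(n_2, n_4) = 149.98°
δ = |180° − 149.98°| = 30.02°
30.02° ≤ 2α = 77.32°  →  valid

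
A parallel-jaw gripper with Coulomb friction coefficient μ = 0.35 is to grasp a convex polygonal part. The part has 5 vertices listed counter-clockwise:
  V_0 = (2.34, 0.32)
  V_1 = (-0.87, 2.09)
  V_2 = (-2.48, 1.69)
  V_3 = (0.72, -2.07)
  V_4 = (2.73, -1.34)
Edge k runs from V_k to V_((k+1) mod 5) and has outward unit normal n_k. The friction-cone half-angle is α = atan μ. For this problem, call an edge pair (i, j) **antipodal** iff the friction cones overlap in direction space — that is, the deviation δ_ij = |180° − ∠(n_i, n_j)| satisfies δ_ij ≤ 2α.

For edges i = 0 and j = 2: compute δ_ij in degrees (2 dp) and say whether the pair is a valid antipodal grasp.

δ = 20.73°, valid

α = atan 0.35 = 19.29°;  2α = 38.58°
edge 0: e_0 = (-3.21, +1.77);  n_0 = (+0.4829, +0.8757)
edge 2: e_2 = (+3.20, -3.76);  n_2 = (-0.7615, -0.6481)
∠(n_0, n_2) = 159.27°
δ = |180° − 159.27°| = 20.73°
20.73° ≤ 2α = 38.58°  →  valid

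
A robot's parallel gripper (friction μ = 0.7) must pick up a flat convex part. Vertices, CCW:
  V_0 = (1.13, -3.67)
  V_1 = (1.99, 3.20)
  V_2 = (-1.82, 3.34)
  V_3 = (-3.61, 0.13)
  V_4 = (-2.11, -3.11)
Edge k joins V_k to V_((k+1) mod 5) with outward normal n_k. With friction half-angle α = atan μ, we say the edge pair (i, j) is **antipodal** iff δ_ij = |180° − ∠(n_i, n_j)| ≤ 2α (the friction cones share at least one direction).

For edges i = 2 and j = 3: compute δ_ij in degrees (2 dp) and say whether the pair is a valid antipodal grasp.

δ = 126.01°, invalid

α = atan 0.7 = 34.99°;  2α = 69.98°
edge 2: e_2 = (-1.79, -3.21);  n_2 = (-0.8734, +0.4870)
edge 3: e_3 = (+1.50, -3.24);  n_3 = (-0.9075, -0.4201)
∠(n_2, n_3) = 53.99°
δ = |180° − 53.99°| = 126.01°
126.01° > 2α = 69.98°  →  invalid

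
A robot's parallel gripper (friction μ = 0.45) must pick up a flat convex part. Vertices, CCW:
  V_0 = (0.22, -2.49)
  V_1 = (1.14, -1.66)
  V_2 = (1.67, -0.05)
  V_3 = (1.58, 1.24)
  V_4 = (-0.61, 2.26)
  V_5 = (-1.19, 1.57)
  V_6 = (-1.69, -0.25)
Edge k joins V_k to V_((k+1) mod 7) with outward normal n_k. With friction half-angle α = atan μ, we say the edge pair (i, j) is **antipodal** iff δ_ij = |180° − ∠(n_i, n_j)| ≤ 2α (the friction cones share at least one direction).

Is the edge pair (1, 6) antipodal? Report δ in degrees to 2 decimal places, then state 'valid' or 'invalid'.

α = atan 0.45 = 24.23°;  2α = 48.46°
edge 1: e_1 = (+0.53, +1.61);  n_1 = (+0.9499, -0.3127)
edge 6: e_6 = (+1.91, -2.24);  n_6 = (-0.7609, -0.6488)
∠(n_1, n_6) = 121.33°
δ = |180° − 121.33°| = 58.67°
58.67° > 2α = 48.46°  →  invalid

δ = 58.67°, invalid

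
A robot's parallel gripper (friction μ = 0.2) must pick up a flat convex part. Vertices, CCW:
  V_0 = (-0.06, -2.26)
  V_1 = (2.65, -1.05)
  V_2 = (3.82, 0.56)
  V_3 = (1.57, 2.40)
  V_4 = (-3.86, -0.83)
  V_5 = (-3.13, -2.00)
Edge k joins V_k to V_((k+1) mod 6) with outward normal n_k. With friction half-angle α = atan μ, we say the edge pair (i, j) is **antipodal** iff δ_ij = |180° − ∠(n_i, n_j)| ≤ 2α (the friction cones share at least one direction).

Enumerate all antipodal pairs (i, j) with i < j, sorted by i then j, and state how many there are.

count = 2; pairs: (0,3), (2,4)

α = atan 0.2 = 11.31°;  2α = 22.62°
n_0 = (+0.4077, -0.9131)
n_1 = (+0.8090, -0.5879)
n_2 = (+0.6331, +0.7741)
n_3 = (-0.5112, +0.8594)
n_4 = (-0.8484, -0.5293)
n_5 = (-0.0844, -0.9964)
  (0,1): δ = 150.07°  ·
  (0,2): δ = 63.34°  ·
  (0,3): δ = 6.69°  ✓
  (0,4): δ = 97.90°  ·
  (0,5): δ = 151.10°  ·
  (1,2): δ = 93.27°  ·
  (1,3): δ = 23.25°  ·
  (1,4): δ = 67.97°  ·
  (1,5): δ = 121.17°  ·
  (2,3): δ = 109.98°  ·
  (2,4): δ = 18.76°  ✓
  (2,5): δ = 34.43°  ·
  (3,4): δ = 88.78°  ·
  (3,5): δ = 35.59°  ·
  (4,5): δ = 126.80°  ·
antipodal pairs: 2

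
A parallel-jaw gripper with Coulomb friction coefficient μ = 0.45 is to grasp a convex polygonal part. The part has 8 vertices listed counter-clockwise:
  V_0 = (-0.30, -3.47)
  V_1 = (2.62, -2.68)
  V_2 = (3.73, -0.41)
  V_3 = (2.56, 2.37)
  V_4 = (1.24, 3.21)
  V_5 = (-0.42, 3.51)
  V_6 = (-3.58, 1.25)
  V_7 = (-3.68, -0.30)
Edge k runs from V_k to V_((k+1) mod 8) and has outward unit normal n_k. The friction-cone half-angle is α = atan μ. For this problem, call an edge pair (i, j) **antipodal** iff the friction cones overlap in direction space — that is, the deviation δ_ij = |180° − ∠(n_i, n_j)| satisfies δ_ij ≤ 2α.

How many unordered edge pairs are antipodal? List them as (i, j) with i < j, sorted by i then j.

count = 9; pairs: (0,3), (0,4), (0,5), (1,5), (1,6), (2,6), (2,7), (3,7), (4,7)

α = atan 0.45 = 24.23°;  2α = 48.46°
n_0 = (+0.2612, -0.9653)
n_1 = (+0.8983, -0.4393)
n_2 = (+0.9217, +0.3879)
n_3 = (+0.5369, +0.8437)
n_4 = (+0.1778, +0.9841)
n_5 = (-0.5817, +0.8134)
n_6 = (-0.9979, +0.0644)
n_7 = (-0.6841, -0.7294)
  (0,1): δ = 131.20°  ·
  (0,2): δ = 82.31°  ·
  (0,3): δ = 47.61°  ✓
  (0,4): δ = 25.38°  ✓
  (0,5): δ = 20.43°  ✓
  (0,6): δ = 71.17°  ·
  (0,7): δ = 121.70°  ·
  (1,2): δ = 131.12°  ·
  (1,3): δ = 96.41°  ·
  (1,4): δ = 74.19°  ·
  (1,5): δ = 28.37°  ✓
  (1,6): δ = 22.37°  ✓
  (1,7): δ = 72.89°  ·
  (2,3): δ = 145.30°  ·
  (2,4): δ = 123.07°  ·
  (2,5): δ = 77.25°  ·
  (2,6): δ = 26.52°  ✓
  (2,7): δ = 24.01°  ✓
  (3,4): δ = 157.77°  ·
  (3,5): δ = 111.96°  ·
  (3,6): δ = 61.22°  ·
  (3,7): δ = 10.69°  ✓
  (4,5): δ = 134.18°  ·
  (4,6): δ = 83.45°  ·
  (4,7): δ = 32.92°  ✓
  (5,6): δ = 129.26°  ·
  (5,7): δ = 78.74°  ·
  (6,7): δ = 129.47°  ·
antipodal pairs: 9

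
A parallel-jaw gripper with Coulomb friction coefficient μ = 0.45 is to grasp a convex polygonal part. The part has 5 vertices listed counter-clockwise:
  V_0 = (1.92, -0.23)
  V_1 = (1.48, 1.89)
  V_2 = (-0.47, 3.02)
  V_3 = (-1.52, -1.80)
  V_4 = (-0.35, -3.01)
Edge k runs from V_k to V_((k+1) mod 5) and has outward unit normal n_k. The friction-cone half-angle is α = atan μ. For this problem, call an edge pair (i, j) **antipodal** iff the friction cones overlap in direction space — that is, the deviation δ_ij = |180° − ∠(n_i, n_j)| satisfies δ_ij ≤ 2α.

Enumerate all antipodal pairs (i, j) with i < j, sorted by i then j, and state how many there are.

α = atan 0.45 = 24.23°;  2α = 48.46°
n_0 = (+0.9791, +0.2032)
n_1 = (+0.5014, +0.8652)
n_2 = (-0.9771, +0.2129)
n_3 = (-0.7189, -0.6951)
n_4 = (+0.7746, -0.6325)
  (0,1): δ = 131.82°  ·
  (0,2): δ = 24.01°  ✓
  (0,3): δ = 32.31°  ✓
  (0,4): δ = 129.04°  ·
  (1,2): δ = 72.20°  ·
  (1,3): δ = 15.87°  ✓
  (1,4): δ = 80.86°  ·
  (2,3): δ = 123.67°  ·
  (2,4): δ = 26.94°  ✓
  (3,4): δ = 83.27°  ·
antipodal pairs: 4

count = 4; pairs: (0,2), (0,3), (1,3), (2,4)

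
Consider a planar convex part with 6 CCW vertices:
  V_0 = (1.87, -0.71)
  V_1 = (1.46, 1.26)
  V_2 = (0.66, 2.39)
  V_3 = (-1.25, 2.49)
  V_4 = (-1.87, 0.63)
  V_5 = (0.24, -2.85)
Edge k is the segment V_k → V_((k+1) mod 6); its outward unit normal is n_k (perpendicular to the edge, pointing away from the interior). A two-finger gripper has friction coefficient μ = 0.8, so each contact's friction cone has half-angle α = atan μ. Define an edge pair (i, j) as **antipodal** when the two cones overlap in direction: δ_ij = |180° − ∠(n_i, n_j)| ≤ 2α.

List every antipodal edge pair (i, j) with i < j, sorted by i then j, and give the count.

α = atan 0.8 = 38.66°;  2α = 77.32°
n_0 = (+0.9790, +0.2038)
n_1 = (+0.8162, +0.5778)
n_2 = (+0.0523, +0.9986)
n_3 = (-0.9487, +0.3162)
n_4 = (-0.8551, -0.5185)
n_5 = (+0.7955, -0.6059)
  (0,1): δ = 156.46°  ·
  (0,2): δ = 104.75°  ·
  (0,3): δ = 30.19°  ✓
  (0,4): δ = 19.47°  ✓
  (0,5): δ = 130.95°  ·
  (1,2): δ = 128.29°  ·
  (1,3): δ = 53.73°  ✓
  (1,4): δ = 4.07°  ✓
  (1,5): δ = 107.41°  ·
  (2,3): δ = 105.44°  ·
  (2,4): δ = 55.77°  ✓
  (2,5): δ = 55.70°  ✓
  (3,4): δ = 130.34°  ·
  (3,5): δ = 18.86°  ✓
  (4,5): δ = 68.53°  ✓
antipodal pairs: 8

count = 8; pairs: (0,3), (0,4), (1,3), (1,4), (2,4), (2,5), (3,5), (4,5)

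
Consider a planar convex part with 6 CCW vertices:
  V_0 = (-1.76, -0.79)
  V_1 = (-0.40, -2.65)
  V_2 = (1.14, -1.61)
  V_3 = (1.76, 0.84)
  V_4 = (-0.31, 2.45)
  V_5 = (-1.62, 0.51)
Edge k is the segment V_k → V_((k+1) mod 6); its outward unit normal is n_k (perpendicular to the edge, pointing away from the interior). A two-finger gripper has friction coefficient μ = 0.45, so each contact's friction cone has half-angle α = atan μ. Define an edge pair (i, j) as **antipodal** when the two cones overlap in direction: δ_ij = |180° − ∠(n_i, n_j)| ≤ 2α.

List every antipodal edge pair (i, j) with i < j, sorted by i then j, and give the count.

count = 4; pairs: (0,3), (1,4), (2,4), (2,5)

α = atan 0.45 = 24.23°;  2α = 48.46°
n_0 = (-0.8072, -0.5902)
n_1 = (+0.5597, -0.8287)
n_2 = (+0.9694, -0.2453)
n_3 = (+0.6139, +0.7894)
n_4 = (-0.8287, +0.5596)
n_5 = (-0.9943, +0.1071)
  (0,1): δ = 92.14°  ·
  (0,2): δ = 50.37°  ·
  (0,3): δ = 15.95°  ✓
  (0,4): δ = 109.80°  ·
  (0,5): δ = 137.68°  ·
  (1,2): δ = 138.23°  ·
  (1,3): δ = 71.91°  ·
  (1,4): δ = 21.94°  ✓
  (1,5): δ = 49.82°  ·
  (2,3): δ = 113.67°  ·
  (2,4): δ = 19.83°  ✓
  (2,5): δ = 8.05°  ✓
  (3,4): δ = 86.15°  ·
  (3,5): δ = 58.27°  ·
  (4,5): δ = 152.12°  ·
antipodal pairs: 4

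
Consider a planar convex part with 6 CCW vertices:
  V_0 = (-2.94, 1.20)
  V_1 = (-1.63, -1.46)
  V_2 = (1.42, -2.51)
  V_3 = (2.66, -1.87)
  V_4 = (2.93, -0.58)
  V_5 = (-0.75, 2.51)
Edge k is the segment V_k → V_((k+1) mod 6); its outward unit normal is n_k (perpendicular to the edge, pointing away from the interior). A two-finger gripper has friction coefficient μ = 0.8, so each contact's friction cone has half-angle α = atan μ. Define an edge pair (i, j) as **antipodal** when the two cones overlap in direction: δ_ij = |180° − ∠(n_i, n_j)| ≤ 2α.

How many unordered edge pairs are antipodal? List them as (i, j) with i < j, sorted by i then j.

count = 7; pairs: (0,3), (0,4), (1,4), (1,5), (2,4), (2,5), (3,5)

α = atan 0.8 = 38.66°;  2α = 77.32°
n_0 = (-0.8971, -0.4418)
n_1 = (-0.3255, -0.9455)
n_2 = (+0.4586, -0.8886)
n_3 = (+0.9788, -0.2049)
n_4 = (+0.6430, +0.7658)
n_5 = (-0.5133, +0.8582)
  (0,1): δ = 135.22°  ·
  (0,2): δ = 88.92°  ·
  (0,3): δ = 38.04°  ✓
  (0,4): δ = 23.76°  ✓
  (0,5): δ = 94.67°  ·
  (1,2): δ = 133.70°  ·
  (1,3): δ = 82.82°  ·
  (1,4): δ = 21.02°  ✓
  (1,5): δ = 49.88°  ✓
  (2,3): δ = 129.12°  ·
  (2,4): δ = 67.32°  ✓
  (2,5): δ = 3.59°  ✓
  (3,4): δ = 118.20°  ·
  (3,5): δ = 47.29°  ✓
  (4,5): δ = 109.09°  ·
antipodal pairs: 7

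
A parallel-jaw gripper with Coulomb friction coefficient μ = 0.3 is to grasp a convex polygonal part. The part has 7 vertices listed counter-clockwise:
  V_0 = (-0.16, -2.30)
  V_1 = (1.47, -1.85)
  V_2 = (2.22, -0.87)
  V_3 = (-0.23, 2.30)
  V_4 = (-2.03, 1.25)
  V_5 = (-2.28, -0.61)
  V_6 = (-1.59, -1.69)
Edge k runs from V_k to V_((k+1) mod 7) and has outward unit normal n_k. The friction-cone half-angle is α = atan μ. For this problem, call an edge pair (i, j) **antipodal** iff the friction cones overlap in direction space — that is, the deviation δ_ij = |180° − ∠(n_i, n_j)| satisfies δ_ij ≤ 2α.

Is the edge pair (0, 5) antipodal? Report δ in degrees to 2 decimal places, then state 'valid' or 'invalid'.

δ = 107.14°, invalid

α = atan 0.3 = 16.70°;  2α = 33.40°
edge 0: e_0 = (+1.63, +0.45);  n_0 = (+0.2661, -0.9639)
edge 5: e_5 = (+0.69, -1.08);  n_5 = (-0.8427, -0.5384)
∠(n_0, n_5) = 72.86°
δ = |180° − 72.86°| = 107.14°
107.14° > 2α = 33.40°  →  invalid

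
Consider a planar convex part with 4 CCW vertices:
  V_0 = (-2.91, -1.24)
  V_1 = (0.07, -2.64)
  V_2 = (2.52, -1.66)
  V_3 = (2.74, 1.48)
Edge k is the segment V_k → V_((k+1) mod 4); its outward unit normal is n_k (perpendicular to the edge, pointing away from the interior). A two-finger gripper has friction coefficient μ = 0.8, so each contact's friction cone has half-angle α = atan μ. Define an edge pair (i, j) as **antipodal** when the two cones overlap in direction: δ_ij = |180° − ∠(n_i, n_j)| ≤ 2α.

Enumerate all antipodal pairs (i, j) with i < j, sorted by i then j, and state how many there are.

count = 4; pairs: (0,2), (0,3), (1,3), (2,3)

α = atan 0.8 = 38.66°;  2α = 77.32°
n_0 = (-0.4252, -0.9051)
n_1 = (+0.3714, -0.9285)
n_2 = (+0.9976, -0.0699)
n_3 = (-0.4338, +0.9010)
  (0,1): δ = 133.03°  ·
  (0,2): δ = 68.84°  ✓
  (0,3): δ = 50.87°  ✓
  (1,2): δ = 115.81°  ·
  (1,3): δ = 3.91°  ✓
  (2,3): δ = 60.29°  ✓
antipodal pairs: 4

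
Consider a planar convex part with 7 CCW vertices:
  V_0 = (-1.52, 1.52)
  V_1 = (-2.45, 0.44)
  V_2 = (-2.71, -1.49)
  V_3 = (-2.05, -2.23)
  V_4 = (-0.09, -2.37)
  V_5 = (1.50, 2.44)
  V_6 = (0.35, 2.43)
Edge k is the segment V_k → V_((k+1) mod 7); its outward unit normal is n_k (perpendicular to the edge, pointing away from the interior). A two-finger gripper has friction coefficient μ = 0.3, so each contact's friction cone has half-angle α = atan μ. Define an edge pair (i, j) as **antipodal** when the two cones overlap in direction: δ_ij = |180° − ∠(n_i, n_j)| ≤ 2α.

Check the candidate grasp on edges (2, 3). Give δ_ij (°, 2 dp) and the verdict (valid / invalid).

α = atan 0.3 = 16.70°;  2α = 33.40°
edge 2: e_2 = (+0.66, -0.74);  n_2 = (-0.7463, -0.6656)
edge 3: e_3 = (+1.96, -0.14);  n_3 = (-0.0712, -0.9975)
∠(n_2, n_3) = 44.18°
δ = |180° − 44.18°| = 135.82°
135.82° > 2α = 33.40°  →  invalid

δ = 135.82°, invalid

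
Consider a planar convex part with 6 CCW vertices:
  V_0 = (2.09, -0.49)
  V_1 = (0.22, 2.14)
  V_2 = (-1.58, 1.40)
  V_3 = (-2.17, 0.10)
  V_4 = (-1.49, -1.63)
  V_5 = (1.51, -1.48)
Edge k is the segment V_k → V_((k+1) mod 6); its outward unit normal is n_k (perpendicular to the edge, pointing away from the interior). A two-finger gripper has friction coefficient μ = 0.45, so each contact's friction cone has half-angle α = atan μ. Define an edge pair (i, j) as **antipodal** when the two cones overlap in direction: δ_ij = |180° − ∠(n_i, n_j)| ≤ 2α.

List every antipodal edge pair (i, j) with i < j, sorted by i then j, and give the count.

count = 4; pairs: (0,3), (1,4), (1,5), (2,5)

α = atan 0.45 = 24.23°;  2α = 48.46°
n_0 = (+0.8150, +0.5795)
n_1 = (-0.3802, +0.9249)
n_2 = (-0.9106, +0.4133)
n_3 = (-0.9307, -0.3658)
n_4 = (+0.0499, -0.9988)
n_5 = (+0.8628, -0.5055)
  (0,1): δ = 103.07°  ·
  (0,2): δ = 59.82°  ·
  (0,3): δ = 13.96°  ✓
  (0,4): δ = 57.45°  ·
  (0,5): δ = 114.22°  ·
  (1,2): δ = 136.76°  ·
  (1,3): δ = 90.89°  ·
  (1,4): δ = 19.49°  ✓
  (1,5): δ = 37.29°  ✓
  (2,3): δ = 134.13°  ·
  (2,4): δ = 62.73°  ·
  (2,5): δ = 5.95°  ✓
  (3,4): δ = 108.60°  ·
  (3,5): δ = 51.82°  ·
  (4,5): δ = 123.23°  ·
antipodal pairs: 4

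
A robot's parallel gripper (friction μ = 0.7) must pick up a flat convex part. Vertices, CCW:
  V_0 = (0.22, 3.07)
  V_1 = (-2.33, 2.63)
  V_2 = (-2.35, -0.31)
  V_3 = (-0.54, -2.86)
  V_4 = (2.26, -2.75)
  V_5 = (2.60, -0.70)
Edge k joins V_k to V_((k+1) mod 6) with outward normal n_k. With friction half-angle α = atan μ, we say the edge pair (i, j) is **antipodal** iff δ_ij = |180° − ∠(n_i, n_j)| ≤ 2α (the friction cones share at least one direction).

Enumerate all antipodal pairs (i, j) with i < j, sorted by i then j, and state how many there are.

α = atan 0.7 = 34.99°;  2α = 69.98°
n_0 = (-0.1700, +0.9854)
n_1 = (-1.0000, +0.0068)
n_2 = (-0.8155, -0.5788)
n_3 = (+0.0393, -0.9992)
n_4 = (+0.9865, -0.1636)
n_5 = (+0.8456, +0.5338)
  (0,1): δ = 100.18°  ·
  (0,2): δ = 64.42°  ✓
  (0,3): δ = 7.54°  ✓
  (0,4): δ = 70.79°  ·
  (0,5): δ = 112.47°  ·
  (1,2): δ = 144.24°  ·
  (1,3): δ = 87.36°  ·
  (1,4): δ = 9.03°  ✓
  (1,5): δ = 32.65°  ✓
  (2,3): δ = 123.12°  ·
  (2,4): δ = 44.78°  ✓
  (2,5): δ = 3.10°  ✓
  (3,4): δ = 101.67°  ·
  (3,5): δ = 59.99°  ✓
  (4,5): δ = 138.32°  ·
antipodal pairs: 7

count = 7; pairs: (0,2), (0,3), (1,4), (1,5), (2,4), (2,5), (3,5)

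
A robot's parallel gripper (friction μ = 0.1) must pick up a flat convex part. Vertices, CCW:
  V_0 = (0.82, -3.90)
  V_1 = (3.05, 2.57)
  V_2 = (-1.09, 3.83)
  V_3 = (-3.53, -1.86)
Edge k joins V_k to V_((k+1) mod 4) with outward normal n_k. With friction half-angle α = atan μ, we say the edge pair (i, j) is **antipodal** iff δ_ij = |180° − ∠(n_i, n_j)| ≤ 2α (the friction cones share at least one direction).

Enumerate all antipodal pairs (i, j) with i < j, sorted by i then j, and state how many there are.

count = 2; pairs: (0,2), (1,3)

α = atan 0.1 = 5.71°;  2α = 11.42°
n_0 = (+0.9454, -0.3259)
n_1 = (+0.2912, +0.9567)
n_2 = (-0.9191, +0.3941)
n_3 = (-0.4246, -0.9054)
  (0,1): δ = 87.91°  ·
  (0,2): δ = 4.19°  ✓
  (0,3): δ = 83.89°  ·
  (1,2): δ = 96.28°  ·
  (1,3): δ = 8.20°  ✓
  (2,3): δ = 91.91°  ·
antipodal pairs: 2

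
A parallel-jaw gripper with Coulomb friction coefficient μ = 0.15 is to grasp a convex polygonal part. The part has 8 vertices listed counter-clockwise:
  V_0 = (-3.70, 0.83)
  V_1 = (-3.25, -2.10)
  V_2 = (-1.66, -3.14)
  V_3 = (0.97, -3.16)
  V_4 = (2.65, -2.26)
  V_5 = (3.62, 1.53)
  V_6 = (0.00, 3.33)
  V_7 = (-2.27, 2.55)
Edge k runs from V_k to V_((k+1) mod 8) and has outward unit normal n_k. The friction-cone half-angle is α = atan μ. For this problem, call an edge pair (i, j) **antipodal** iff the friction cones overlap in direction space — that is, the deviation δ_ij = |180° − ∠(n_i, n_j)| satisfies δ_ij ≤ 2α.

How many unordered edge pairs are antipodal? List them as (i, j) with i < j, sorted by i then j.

α = atan 0.15 = 8.53°;  2α = 17.06°
n_0 = (-0.9884, -0.1518)
n_1 = (-0.5474, -0.8369)
n_2 = (-0.0076, -1.0000)
n_3 = (+0.4722, -0.8815)
n_4 = (+0.9688, -0.2479)
n_5 = (+0.4452, +0.8954)
n_6 = (-0.3250, +0.9457)
n_7 = (-0.7690, +0.6393)
  (0,1): δ = 131.92°  ·
  (0,2): δ = 99.17°  ·
  (0,3): δ = 70.55°  ·
  (0,4): δ = 23.09°  ·
  (0,5): δ = 54.83°  ·
  (0,6): δ = 100.23°  ·
  (0,7): δ = 131.53°  ·
  (1,2): δ = 147.25°  ·
  (1,3): δ = 118.63°  ·
  (1,4): δ = 71.17°  ·
  (1,5): δ = 6.75°  ✓
  (1,6): δ = 52.15°  ·
  (1,7): δ = 83.45°  ·
  (2,3): δ = 151.39°  ·
  (2,4): δ = 103.92°  ·
  (2,5): δ = 26.00°  ·
  (2,6): δ = 19.40°  ·
  (2,7): δ = 50.70°  ·
  (3,4): δ = 132.53°  ·
  (3,5): δ = 54.62°  ·
  (3,6): δ = 9.22°  ✓
  (3,7): δ = 22.08°  ·
  (4,5): δ = 102.08°  ·
  (4,6): δ = 56.68°  ·
  (4,7): δ = 25.38°  ·
  (5,6): δ = 134.60°  ·
  (5,7): δ = 103.30°  ·
  (6,7): δ = 148.70°  ·
antipodal pairs: 2

count = 2; pairs: (1,5), (3,6)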